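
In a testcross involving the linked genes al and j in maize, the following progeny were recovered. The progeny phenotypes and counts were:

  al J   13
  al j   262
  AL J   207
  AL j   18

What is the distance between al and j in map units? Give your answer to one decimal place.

The two most frequent classes, AL J (207) and al j (262), are the parental types, so the F1 was AL J / al j.
The recombinant classes are AL j and al J: 18 + 13 = 31.
Recombination frequency = 31/500 = 0.0620 ≈ 6.2%, i.e. 6.2 map units.

6.2 map units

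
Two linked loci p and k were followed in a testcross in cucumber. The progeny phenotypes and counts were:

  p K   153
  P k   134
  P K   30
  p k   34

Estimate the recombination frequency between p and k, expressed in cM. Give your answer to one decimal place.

The two most frequent classes, P k (134) and p K (153), are the parental types, so the F1 was P k / p K.
The recombinant classes are P K and p k: 30 + 34 = 64.
Recombination frequency = 64/351 = 0.1823 ≈ 18.2%, i.e. 18.2 cM.

18.2 cM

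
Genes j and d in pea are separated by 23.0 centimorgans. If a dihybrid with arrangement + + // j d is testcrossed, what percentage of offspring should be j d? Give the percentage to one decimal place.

38.5%

A map distance of 23.0 centimorgans corresponds to a recombination frequency of 0.230.
The F1 is + + / j d, so j d is a parental gamete class with expected frequency (1 − r)/2 = 0.770/2 = 0.3850.
That is 0.3850 = 38.5% of the progeny.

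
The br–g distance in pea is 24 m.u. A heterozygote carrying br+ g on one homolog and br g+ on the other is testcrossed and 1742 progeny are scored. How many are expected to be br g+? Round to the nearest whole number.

A map distance of 24 m.u. corresponds to a recombination frequency of 0.240.
The F1 is br+ g / br g+, so br g+ is a parental gamete class with expected frequency (1 − r)/2 = 0.760/2 = 0.3800.
Expected number = 0.3800 × 1742 = 661.96 ≈ 662.

662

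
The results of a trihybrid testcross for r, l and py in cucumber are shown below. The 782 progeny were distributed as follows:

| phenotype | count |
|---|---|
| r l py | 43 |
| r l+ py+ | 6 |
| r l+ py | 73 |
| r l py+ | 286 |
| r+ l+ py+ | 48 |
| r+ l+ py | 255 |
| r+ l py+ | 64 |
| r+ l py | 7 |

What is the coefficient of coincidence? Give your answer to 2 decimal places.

0.65

The two most frequent reciprocal classes, r l py+ and r+ l+ py, are the parental types, so the F1 was r l py+ / r+ l+ py.
The two rarest classes, r l+ py+ and r+ l py, are the double crossovers. Comparing them with the parentals, only the l allele has switched, so l is the middle locus and the order is r – l – py.
r–l: (137 + 13)/782 = 0.1918; l–py: (91 + 13)/782 = 0.1330.
Expected DCO frequency = 0.1918 × 0.1330 ≈ 0.02551; observed = 13/782 ≈ 0.01662.
Coefficient of coincidence = 0.01662/0.02551 ≈ 0.65.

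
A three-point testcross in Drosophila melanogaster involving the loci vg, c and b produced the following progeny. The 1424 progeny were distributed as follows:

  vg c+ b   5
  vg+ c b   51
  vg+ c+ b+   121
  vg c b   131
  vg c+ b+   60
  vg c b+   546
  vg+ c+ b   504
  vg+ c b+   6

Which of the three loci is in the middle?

vg

The two most frequent reciprocal classes, vg+ c+ b and vg c b+, are the parental types, so the F1 was vg+ c+ b / vg c b+.
The two rarest classes, vg c+ b and vg+ c b+, are the double crossovers. Comparing them with the parentals, only the vg allele has switched, so vg is the middle locus and the order is b – vg – c.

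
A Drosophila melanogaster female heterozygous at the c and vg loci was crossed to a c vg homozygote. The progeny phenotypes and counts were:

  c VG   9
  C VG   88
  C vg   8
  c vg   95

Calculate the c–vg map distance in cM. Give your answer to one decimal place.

The two most frequent classes, C VG (88) and c vg (95), are the parental types, so the F1 was C VG / c vg.
The recombinant classes are C vg and c VG: 8 + 9 = 17.
Recombination frequency = 17/200 = 0.0850 ≈ 8.5%, i.e. 8.5 cM.

8.5 cM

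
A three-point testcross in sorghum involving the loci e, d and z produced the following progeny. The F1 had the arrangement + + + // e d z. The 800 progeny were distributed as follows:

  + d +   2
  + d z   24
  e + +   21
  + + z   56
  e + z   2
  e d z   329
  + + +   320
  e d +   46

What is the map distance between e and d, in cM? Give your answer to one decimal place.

The two rarest classes, + d + and e + z, are the double crossovers. Comparing them with the parentals, only the d allele has switched, so d is the middle locus and the order is z – d – e.
Crossovers in the d–e interval produce the single-crossover classes e + + and + d z (21 + 24 = 45) plus the double crossovers (4).
RF(d–e) = (45 + 4) / 800 = 49/800 = 0.0612 → 6.1 cM.

6.1 cM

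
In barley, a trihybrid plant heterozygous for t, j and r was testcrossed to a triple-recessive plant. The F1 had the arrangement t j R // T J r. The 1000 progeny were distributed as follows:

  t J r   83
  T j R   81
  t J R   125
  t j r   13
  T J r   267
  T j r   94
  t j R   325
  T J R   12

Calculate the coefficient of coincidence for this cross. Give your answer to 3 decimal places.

0.542

The two rarest classes, t j r and T J R, are the double crossovers. Comparing them with the parentals, only the r allele has switched, so r is the middle locus and the order is j – r – t.
j–r: (219 + 25)/1000 = 0.2440; r–t: (164 + 25)/1000 = 0.1890.
Expected DCO frequency = 0.2440 × 0.1890 ≈ 0.04612; observed = 25/1000 ≈ 0.02500.
Coefficient of coincidence = 0.02500/0.04612 ≈ 0.542.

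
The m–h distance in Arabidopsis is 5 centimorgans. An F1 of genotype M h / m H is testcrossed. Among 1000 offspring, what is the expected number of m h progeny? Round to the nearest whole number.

25

A map distance of 5 centimorgans corresponds to a recombination frequency of 0.050.
The F1 is M h / m H, so m h is a recombinant gamete class with expected frequency r/2 = 0.050/2 = 0.0250.
Expected number = 0.0250 × 1000 = 25.00 ≈ 25.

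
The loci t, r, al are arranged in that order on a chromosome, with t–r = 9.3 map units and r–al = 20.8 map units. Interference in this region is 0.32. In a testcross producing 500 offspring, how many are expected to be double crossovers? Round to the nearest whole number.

7

Map distances give recombination frequencies of 0.093 and 0.208 for the two intervals.
With interference 0.32 (so coincidence = 0.68), expected double-crossover frequency = 0.093 × 0.208 × 0.68 = 0.01315.
Expected number = 0.01315 × 500 = 6.58 ≈ 7.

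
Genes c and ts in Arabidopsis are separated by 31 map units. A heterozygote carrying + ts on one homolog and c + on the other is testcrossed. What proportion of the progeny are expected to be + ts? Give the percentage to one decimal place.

34.5%

A map distance of 31 map units corresponds to a recombination frequency of 0.310.
The F1 is + ts / c +, so + ts is a parental gamete class with expected frequency (1 − r)/2 = 0.690/2 = 0.3450.
That is 0.3450 = 34.5% of the progeny.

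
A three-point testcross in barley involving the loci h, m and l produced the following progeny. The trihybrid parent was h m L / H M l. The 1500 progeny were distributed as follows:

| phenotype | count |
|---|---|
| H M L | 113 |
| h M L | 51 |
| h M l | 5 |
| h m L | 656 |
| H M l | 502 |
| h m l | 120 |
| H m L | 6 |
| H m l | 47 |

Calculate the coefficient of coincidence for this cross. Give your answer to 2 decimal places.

The two rarest classes, H m L and h M l, are the double crossovers. Comparing them with the parentals, only the h allele has switched, so h is the middle locus and the order is l – h – m.
l–h: (233 + 11)/1500 = 0.1627; h–m: (98 + 11)/1500 = 0.0727.
Expected DCO frequency = 0.1627 × 0.0727 ≈ 0.01183; observed = 11/1500 ≈ 0.00733.
Coefficient of coincidence = 0.00733/0.01183 ≈ 0.62.

0.62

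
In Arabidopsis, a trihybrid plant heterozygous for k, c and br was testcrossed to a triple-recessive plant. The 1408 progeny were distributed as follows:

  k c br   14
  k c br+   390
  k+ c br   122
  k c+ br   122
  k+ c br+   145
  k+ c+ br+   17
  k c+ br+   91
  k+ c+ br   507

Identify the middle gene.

The two most frequent reciprocal classes, k c br+ and k+ c+ br, are the parental types, so the F1 was k c br+ / k+ c+ br.
The two rarest classes, k c br and k+ c+ br+, are the double crossovers. Comparing them with the parentals, only the br allele has switched, so br is the middle locus and the order is k – br – c.

br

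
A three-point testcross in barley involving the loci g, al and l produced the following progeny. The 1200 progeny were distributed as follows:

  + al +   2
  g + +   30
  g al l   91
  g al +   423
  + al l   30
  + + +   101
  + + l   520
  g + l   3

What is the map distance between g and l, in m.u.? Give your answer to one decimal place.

16.4 m.u.

The two most frequent reciprocal classes, + + l and g al +, are the parental types, so the F1 was + + l / g al +.
The two rarest classes, g + l and + al +, are the double crossovers. Comparing them with the parentals, only the g allele has switched, so g is the middle locus and the order is al – g – l.
Crossovers in the g–l interval produce the single-crossover classes + + + and g al l (101 + 91 = 192) plus the double crossovers (5).
RF(g–l) = (192 + 5) / 1200 = 197/1200 = 0.1642 → 16.4 m.u.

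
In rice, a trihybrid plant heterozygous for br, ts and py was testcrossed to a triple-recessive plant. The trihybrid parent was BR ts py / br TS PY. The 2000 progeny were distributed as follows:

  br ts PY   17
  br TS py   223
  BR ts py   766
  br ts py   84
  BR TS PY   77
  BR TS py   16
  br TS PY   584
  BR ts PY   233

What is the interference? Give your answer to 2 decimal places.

0.30

The two rarest classes, BR TS py and br ts PY, are the double crossovers. Comparing them with the parentals, only the ts allele has switched, so ts is the middle locus and the order is py – ts – br.
py–ts: (456 + 33)/2000 = 0.2445; ts–br: (161 + 33)/2000 = 0.0970.
Expected DCO frequency = 0.2445 × 0.0970 ≈ 0.02372; observed = 33/2000 ≈ 0.01650.
Coefficient of coincidence = 0.01650/0.02372 ≈ 0.70; interference = 1 − 0.70 = 0.30.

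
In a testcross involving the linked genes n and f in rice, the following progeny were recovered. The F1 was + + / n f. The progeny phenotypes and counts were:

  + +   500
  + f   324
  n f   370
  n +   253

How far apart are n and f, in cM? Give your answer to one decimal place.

39.9 cM

The recombinant classes are + f and n +: 324 + 253 = 577.
Recombination frequency = 577/1447 = 0.3988 ≈ 39.9%, i.e. 39.9 cM.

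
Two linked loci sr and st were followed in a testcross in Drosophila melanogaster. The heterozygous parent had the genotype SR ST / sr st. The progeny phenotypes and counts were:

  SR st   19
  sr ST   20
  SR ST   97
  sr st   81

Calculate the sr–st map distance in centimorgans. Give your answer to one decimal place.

The recombinant classes are SR st and sr ST: 19 + 20 = 39.
Recombination frequency = 39/217 = 0.1797 ≈ 18.0%, i.e. 18.0 centimorgans.

18.0 centimorgans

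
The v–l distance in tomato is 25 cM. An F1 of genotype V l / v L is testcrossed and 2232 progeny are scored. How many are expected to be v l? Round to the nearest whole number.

279

A map distance of 25 cM corresponds to a recombination frequency of 0.250.
The F1 is V l / v L, so v l is a recombinant gamete class with expected frequency r/2 = 0.250/2 = 0.1250.
Expected number = 0.1250 × 2232 = 279.00 ≈ 279.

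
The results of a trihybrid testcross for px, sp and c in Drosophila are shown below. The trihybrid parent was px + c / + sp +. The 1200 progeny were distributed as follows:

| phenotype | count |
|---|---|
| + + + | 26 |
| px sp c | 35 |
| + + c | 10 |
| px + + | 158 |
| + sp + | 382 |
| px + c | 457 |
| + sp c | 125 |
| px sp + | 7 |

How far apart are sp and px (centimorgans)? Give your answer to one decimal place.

The two rarest classes, + + c and px sp +, are the double crossovers. Comparing them with the parentals, only the px allele has switched, so px is the middle locus and the order is sp – px – c.
Crossovers in the sp–px interval produce the single-crossover classes px sp c and + + + (35 + 26 = 61) plus the double crossovers (17).
RF(sp–px) = (61 + 17) / 1200 = 78/1200 = 0.0650 → 6.5 centimorgans.

6.5 centimorgans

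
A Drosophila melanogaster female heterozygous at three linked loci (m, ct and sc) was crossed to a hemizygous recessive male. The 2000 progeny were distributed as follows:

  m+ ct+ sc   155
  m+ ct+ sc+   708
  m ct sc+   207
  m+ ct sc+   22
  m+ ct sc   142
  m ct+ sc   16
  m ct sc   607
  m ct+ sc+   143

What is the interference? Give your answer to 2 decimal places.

0.41

The two most frequent reciprocal classes, m ct sc and m+ ct+ sc+, are the parental types, so the F1 was m ct sc / m+ ct+ sc+.
The two rarest classes, m ct+ sc and m+ ct sc+, are the double crossovers. Comparing them with the parentals, only the ct allele has switched, so ct is the middle locus and the order is m – ct – sc.
m–ct: (285 + 38)/2000 = 0.1615; ct–sc: (362 + 38)/2000 = 0.2000.
Expected DCO frequency = 0.1615 × 0.2000 ≈ 0.03230; observed = 38/2000 ≈ 0.01900.
Coefficient of coincidence = 0.01900/0.03230 ≈ 0.59; interference = 1 − 0.59 = 0.41.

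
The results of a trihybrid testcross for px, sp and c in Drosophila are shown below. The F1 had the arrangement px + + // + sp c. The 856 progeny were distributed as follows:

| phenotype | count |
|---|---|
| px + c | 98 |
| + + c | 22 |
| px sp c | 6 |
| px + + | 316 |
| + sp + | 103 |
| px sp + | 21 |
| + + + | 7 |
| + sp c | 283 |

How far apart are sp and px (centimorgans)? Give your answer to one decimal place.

6.5 centimorgans

The two rarest classes, + + + and px sp c, are the double crossovers. Comparing them with the parentals, only the px allele has switched, so px is the middle locus and the order is sp – px – c.
Crossovers in the sp–px interval produce the single-crossover classes px sp + and + + c (21 + 22 = 43) plus the double crossovers (13).
RF(sp–px) = (43 + 13) / 856 = 56/856 = 0.0654 → 6.5 centimorgans.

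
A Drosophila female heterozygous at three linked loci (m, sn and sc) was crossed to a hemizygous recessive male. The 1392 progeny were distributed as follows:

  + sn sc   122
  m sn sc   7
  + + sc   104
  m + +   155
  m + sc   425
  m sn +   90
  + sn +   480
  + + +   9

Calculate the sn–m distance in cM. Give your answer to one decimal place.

15.1 cM

The two most frequent reciprocal classes, + sn + and m + sc, are the parental types, so the F1 was + sn + / m + sc.
The two rarest classes, + + + and m sn sc, are the double crossovers. Comparing them with the parentals, only the sn allele has switched, so sn is the middle locus and the order is sc – sn – m.
Crossovers in the sn–m interval produce the single-crossover classes m sn + and + + sc (90 + 104 = 194) plus the double crossovers (16).
RF(sn–m) = (194 + 16) / 1392 = 210/1392 = 0.1509 → 15.1 cM.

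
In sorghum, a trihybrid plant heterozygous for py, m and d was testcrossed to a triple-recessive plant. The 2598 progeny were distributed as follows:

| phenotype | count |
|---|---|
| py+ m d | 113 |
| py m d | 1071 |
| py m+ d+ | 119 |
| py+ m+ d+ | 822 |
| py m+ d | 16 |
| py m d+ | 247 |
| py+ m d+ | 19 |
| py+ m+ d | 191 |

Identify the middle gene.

m

The two most frequent reciprocal classes, py+ m+ d+ and py m d, are the parental types, so the F1 was py+ m+ d+ / py m d.
The two rarest classes, py+ m d+ and py m+ d, are the double crossovers. Comparing them with the parentals, only the m allele has switched, so m is the middle locus and the order is py – m – d.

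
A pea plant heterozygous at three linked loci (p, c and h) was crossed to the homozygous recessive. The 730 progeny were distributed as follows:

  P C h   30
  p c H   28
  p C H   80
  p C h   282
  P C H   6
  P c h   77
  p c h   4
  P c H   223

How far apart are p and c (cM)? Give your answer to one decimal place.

The two most frequent reciprocal classes, P c H and p C h, are the parental types, so the F1 was P c H / p C h.
The two rarest classes, P C H and p c h, are the double crossovers. Comparing them with the parentals, only the c allele has switched, so c is the middle locus and the order is h – c – p.
Crossovers in the c–p interval produce the single-crossover classes p c H and P C h (28 + 30 = 58) plus the double crossovers (10).
RF(c–p) = (58 + 10) / 730 = 68/730 = 0.0932 → 9.3 cM.

9.3 cM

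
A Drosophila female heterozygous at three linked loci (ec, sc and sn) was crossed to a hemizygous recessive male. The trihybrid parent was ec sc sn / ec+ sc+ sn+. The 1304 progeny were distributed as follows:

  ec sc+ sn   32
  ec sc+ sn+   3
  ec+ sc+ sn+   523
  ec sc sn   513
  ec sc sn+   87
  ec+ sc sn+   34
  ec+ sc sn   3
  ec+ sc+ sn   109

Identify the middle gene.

ec

The two rarest classes, ec+ sc sn and ec sc+ sn+, are the double crossovers. Comparing them with the parentals, only the ec allele has switched, so ec is the middle locus and the order is sn – ec – sc.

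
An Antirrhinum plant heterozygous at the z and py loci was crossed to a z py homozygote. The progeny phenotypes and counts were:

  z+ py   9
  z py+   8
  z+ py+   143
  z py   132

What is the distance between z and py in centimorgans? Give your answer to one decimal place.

The two most frequent classes, z+ py+ (143) and z py (132), are the parental types, so the F1 was z+ py+ / z py.
The recombinant classes are z+ py and z py+: 9 + 8 = 17.
Recombination frequency = 17/292 = 0.0582 ≈ 5.8%, i.e. 5.8 centimorgans.

5.8 centimorgans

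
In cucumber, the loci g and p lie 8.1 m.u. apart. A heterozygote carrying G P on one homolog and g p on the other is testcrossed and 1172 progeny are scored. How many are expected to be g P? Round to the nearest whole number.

47

A map distance of 8.1 m.u. corresponds to a recombination frequency of 0.081.
The F1 is G P / g p, so g P is a recombinant gamete class with expected frequency r/2 = 0.081/2 = 0.0405.
Expected number = 0.0405 × 1172 = 47.47 ≈ 47.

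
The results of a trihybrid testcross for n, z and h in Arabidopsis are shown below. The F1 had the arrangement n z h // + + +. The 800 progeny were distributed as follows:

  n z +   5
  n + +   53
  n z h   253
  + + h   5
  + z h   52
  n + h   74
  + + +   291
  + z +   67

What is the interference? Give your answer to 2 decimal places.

0.54

The two rarest classes, n z + and + + h, are the double crossovers. Comparing them with the parentals, only the h allele has switched, so h is the middle locus and the order is z – h – n.
z–h: (141 + 10)/800 = 0.1888; h–n: (105 + 10)/800 = 0.1437.
Expected DCO frequency = 0.1888 × 0.1437 ≈ 0.02713; observed = 10/800 ≈ 0.01250.
Coefficient of coincidence = 0.01250/0.02713 ≈ 0.46; interference = 1 − 0.46 = 0.54.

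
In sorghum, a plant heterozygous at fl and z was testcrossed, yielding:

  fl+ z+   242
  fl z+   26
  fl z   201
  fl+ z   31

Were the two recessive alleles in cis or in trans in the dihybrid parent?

cis

The two most frequent classes are fl+ z+ (242) and fl z (201); these are the parental (non-recombinant) types.
So the F1 carried fl+ z+ on one chromosome and fl z on the other — the recessive alleles are on the same chromosome (cis / coupling).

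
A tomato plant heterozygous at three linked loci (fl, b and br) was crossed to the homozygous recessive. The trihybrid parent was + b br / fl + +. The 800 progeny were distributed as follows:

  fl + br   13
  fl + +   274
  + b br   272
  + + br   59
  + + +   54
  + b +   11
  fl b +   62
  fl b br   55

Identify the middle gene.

The two rarest classes, + b + and fl + br, are the double crossovers. Comparing them with the parentals, only the br allele has switched, so br is the middle locus and the order is fl – br – b.

br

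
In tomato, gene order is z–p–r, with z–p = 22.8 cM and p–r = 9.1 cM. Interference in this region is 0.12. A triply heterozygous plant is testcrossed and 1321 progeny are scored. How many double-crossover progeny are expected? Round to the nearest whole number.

24

Map distances give recombination frequencies of 0.228 and 0.091 for the two intervals.
With interference 0.12 (so coincidence = 0.88), expected double-crossover frequency = 0.228 × 0.091 × 0.88 = 0.01826.
Expected number = 0.01826 × 1321 = 24.12 ≈ 24.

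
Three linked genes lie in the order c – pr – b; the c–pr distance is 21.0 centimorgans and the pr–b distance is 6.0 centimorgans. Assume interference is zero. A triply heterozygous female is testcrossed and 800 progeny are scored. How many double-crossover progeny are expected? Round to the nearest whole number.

Map distances give recombination frequencies of 0.210 and 0.060 for the two intervals.
With no interference, expected double-crossover frequency = 0.210 × 0.060 = 0.01260.
Expected number = 0.01260 × 800 = 10.08 ≈ 10.

10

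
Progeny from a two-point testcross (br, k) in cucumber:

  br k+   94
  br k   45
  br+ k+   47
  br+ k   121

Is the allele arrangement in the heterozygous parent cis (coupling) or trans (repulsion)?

The two most frequent classes are br+ k (121) and br k+ (94); these are the parental (non-recombinant) types.
So the F1 carried br+ k on one chromosome and br k+ on the other — the recessive alleles are on opposite chromosomes (trans / repulsion).

trans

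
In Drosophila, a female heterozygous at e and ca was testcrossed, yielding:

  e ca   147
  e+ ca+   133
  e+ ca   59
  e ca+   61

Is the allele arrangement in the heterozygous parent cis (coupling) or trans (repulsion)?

The two most frequent classes are e+ ca+ (133) and e ca (147); these are the parental (non-recombinant) types.
So the F1 carried e+ ca+ on one chromosome and e ca on the other — the recessive alleles are on the same chromosome (cis / coupling).

cis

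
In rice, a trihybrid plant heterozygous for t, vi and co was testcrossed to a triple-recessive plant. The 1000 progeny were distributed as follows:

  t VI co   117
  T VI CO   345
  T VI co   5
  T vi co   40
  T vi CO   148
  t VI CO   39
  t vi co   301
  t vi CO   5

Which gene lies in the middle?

co

The two most frequent reciprocal classes, T VI CO and t vi co, are the parental types, so the F1 was T VI CO / t vi co.
The two rarest classes, T VI co and t vi CO, are the double crossovers. Comparing them with the parentals, only the co allele has switched, so co is the middle locus and the order is t – co – vi.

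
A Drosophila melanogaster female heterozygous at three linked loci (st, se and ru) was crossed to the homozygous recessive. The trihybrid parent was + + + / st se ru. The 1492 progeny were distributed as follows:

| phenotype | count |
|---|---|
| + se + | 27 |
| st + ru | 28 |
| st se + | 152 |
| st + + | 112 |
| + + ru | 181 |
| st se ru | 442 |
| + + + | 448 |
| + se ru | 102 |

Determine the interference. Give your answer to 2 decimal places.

0.21

The two rarest classes, + se + and st + ru, are the double crossovers. Comparing them with the parentals, only the se allele has switched, so se is the middle locus and the order is ru – se – st.
ru–se: (333 + 55)/1492 = 0.2601; se–st: (214 + 55)/1492 = 0.1803.
Expected DCO frequency = 0.2601 × 0.1803 ≈ 0.04690; observed = 55/1492 ≈ 0.03686.
Coefficient of coincidence = 0.03686/0.04690 ≈ 0.79; interference = 1 − 0.79 = 0.21.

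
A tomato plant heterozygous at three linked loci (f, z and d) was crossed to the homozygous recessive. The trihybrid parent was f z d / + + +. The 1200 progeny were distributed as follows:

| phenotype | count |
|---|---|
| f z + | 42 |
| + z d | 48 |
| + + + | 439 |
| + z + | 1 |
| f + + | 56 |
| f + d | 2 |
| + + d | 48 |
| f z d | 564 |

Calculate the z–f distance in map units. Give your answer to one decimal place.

8.9 map units

The two rarest classes, f + d and + z +, are the double crossovers. Comparing them with the parentals, only the z allele has switched, so z is the middle locus and the order is d – z – f.
Crossovers in the z–f interval produce the single-crossover classes + z d and f + + (48 + 56 = 104) plus the double crossovers (3).
RF(z–f) = (104 + 3) / 1200 = 107/1200 = 0.0892 → 8.9 map units.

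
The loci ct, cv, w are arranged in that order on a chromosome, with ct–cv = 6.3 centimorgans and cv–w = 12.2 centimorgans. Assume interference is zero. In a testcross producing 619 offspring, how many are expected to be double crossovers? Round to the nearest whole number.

5

Map distances give recombination frequencies of 0.063 and 0.122 for the two intervals.
With no interference, expected double-crossover frequency = 0.063 × 0.122 = 0.00769.
Expected number = 0.00769 × 619 = 4.76 ≈ 5.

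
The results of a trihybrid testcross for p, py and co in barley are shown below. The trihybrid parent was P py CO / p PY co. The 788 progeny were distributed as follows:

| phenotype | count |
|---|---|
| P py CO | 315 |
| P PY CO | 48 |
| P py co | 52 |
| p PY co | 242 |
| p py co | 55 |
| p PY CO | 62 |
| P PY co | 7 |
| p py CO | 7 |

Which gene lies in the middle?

The two rarest classes, p py CO and P PY co, are the double crossovers. Comparing them with the parentals, only the p allele has switched, so p is the middle locus and the order is co – p – py.

p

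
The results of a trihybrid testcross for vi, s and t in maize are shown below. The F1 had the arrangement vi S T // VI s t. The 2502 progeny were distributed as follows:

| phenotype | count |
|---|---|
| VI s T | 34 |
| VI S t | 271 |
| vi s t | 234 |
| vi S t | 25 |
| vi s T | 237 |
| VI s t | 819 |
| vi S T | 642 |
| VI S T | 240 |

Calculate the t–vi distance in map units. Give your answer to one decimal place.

21.3 map units

The two rarest classes, vi S t and VI s T, are the double crossovers. Comparing them with the parentals, only the t allele has switched, so t is the middle locus and the order is s – t – vi.
Crossovers in the t–vi interval produce the single-crossover classes VI S T and vi s t (240 + 234 = 474) plus the double crossovers (59).
RF(t–vi) = (474 + 59) / 2502 = 533/2502 = 0.2130 → 21.3 map units.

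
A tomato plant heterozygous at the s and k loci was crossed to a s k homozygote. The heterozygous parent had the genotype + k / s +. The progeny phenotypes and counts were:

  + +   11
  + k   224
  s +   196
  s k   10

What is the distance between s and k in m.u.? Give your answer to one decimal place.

The recombinant classes are + + and s k: 11 + 10 = 21.
Recombination frequency = 21/441 = 0.0476 ≈ 4.8%, i.e. 4.8 m.u.

4.8 m.u.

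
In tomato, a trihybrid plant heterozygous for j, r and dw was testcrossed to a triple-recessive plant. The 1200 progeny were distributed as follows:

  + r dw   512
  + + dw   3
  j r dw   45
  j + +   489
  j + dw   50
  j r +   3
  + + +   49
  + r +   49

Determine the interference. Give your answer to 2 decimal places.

The two most frequent reciprocal classes, + r dw and j + +, are the parental types, so the F1 was + r dw / j + +.
The two rarest classes, + + dw and j r +, are the double crossovers. Comparing them with the parentals, only the r allele has switched, so r is the middle locus and the order is dw – r – j.
dw–r: (99 + 6)/1200 = 0.0875; r–j: (94 + 6)/1200 = 0.0833.
Expected DCO frequency = 0.0875 × 0.0833 ≈ 0.00729; observed = 6/1200 ≈ 0.00500.
Coefficient of coincidence = 0.00500/0.00729 ≈ 0.69; interference = 1 − 0.69 = 0.31.

0.31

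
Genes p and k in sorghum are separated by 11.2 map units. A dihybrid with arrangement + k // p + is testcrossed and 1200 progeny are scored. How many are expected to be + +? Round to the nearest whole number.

67

A map distance of 11.2 map units corresponds to a recombination frequency of 0.112.
The F1 is + k / p +, so + + is a recombinant gamete class with expected frequency r/2 = 0.112/2 = 0.0560.
Expected number = 0.0560 × 1200 = 67.20 ≈ 67.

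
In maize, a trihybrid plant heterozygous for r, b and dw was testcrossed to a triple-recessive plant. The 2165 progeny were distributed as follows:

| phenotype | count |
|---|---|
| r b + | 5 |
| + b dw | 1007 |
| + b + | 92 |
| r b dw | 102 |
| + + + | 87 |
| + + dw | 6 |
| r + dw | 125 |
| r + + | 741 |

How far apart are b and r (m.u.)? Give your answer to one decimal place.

The two most frequent reciprocal classes, + b dw and r + +, are the parental types, so the F1 was + b dw / r + +.
The two rarest classes, + + dw and r b +, are the double crossovers. Comparing them with the parentals, only the b allele has switched, so b is the middle locus and the order is dw – b – r.
Crossovers in the b–r interval produce the single-crossover classes r b dw and + + + (102 + 87 = 189) plus the double crossovers (11).
RF(b–r) = (189 + 11) / 2165 = 200/2165 = 0.0924 → 9.2 m.u.

9.2 m.u.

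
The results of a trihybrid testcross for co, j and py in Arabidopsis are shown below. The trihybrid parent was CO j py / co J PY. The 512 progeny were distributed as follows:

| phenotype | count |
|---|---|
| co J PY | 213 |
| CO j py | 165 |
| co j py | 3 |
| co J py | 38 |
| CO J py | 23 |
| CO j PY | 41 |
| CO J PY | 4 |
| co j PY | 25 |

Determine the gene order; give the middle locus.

The two rarest classes, co j py and CO J PY, are the double crossovers. Comparing them with the parentals, only the co allele has switched, so co is the middle locus and the order is j – co – py.

co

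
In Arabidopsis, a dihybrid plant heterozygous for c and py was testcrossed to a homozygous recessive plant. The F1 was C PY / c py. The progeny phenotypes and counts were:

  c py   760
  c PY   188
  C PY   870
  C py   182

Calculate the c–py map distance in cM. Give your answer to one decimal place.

18.5 cM

The recombinant classes are C py and c PY: 182 + 188 = 370.
Recombination frequency = 370/2000 = 0.1850 ≈ 18.5%, i.e. 18.5 cM.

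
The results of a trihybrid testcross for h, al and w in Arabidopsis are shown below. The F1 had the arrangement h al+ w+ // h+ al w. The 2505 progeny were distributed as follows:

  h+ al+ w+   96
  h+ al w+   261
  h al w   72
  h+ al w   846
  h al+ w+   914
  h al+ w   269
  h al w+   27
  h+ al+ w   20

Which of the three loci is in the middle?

The two rarest classes, h al w+ and h+ al+ w, are the double crossovers. Comparing them with the parentals, only the al allele has switched, so al is the middle locus and the order is w – al – h.

al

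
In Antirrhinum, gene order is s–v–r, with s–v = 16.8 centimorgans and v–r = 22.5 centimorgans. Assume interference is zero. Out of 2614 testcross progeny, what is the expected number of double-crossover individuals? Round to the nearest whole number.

Map distances give recombination frequencies of 0.168 and 0.225 for the two intervals.
With no interference, expected double-crossover frequency = 0.168 × 0.225 = 0.03780.
Expected number = 0.03780 × 2614 = 98.81 ≈ 99.

99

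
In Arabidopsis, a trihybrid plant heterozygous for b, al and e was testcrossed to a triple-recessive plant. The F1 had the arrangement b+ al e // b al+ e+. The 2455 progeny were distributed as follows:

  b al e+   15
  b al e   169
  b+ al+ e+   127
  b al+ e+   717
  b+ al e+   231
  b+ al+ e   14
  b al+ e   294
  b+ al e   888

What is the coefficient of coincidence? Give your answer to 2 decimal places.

The two rarest classes, b+ al+ e and b al e+, are the double crossovers. Comparing them with the parentals, only the al allele has switched, so al is the middle locus and the order is b – al – e.
b–al: (296 + 29)/2455 = 0.1324; al–e: (525 + 29)/2455 = 0.2257.
Expected DCO frequency = 0.1324 × 0.2257 ≈ 0.02988; observed = 29/2455 ≈ 0.01181.
Coefficient of coincidence = 0.01181/0.02988 ≈ 0.40.

0.40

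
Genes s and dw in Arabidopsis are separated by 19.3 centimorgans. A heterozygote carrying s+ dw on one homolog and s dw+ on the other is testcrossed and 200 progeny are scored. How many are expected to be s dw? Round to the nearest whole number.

19

A map distance of 19.3 centimorgans corresponds to a recombination frequency of 0.193.
The F1 is s+ dw / s dw+, so s dw is a recombinant gamete class with expected frequency r/2 = 0.193/2 = 0.0965.
Expected number = 0.0965 × 200 = 19.30 ≈ 19.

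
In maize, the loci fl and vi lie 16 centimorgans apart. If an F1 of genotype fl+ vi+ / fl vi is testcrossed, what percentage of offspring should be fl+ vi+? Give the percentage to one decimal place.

A map distance of 16 centimorgans corresponds to a recombination frequency of 0.160.
The F1 is fl+ vi+ / fl vi, so fl+ vi+ is a parental gamete class with expected frequency (1 − r)/2 = 0.840/2 = 0.4200.
That is 0.4200 = 42.0% of the progeny.

42.0%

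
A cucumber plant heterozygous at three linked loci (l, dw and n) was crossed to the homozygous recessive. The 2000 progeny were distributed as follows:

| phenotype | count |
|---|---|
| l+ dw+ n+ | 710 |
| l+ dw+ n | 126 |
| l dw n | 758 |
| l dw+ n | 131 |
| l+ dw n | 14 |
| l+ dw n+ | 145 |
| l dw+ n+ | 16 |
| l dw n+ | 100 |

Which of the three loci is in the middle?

The two most frequent reciprocal classes, l dw n and l+ dw+ n+, are the parental types, so the F1 was l dw n / l+ dw+ n+.
The two rarest classes, l+ dw n and l dw+ n+, are the double crossovers. Comparing them with the parentals, only the l allele has switched, so l is the middle locus and the order is dw – l – n.

l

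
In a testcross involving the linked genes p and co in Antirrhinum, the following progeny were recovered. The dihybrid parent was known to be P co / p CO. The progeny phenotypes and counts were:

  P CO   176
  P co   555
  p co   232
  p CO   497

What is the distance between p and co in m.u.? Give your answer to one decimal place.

27.9 m.u.

The recombinant classes are P CO and p co: 176 + 232 = 408.
Recombination frequency = 408/1460 = 0.2795 ≈ 27.9%, i.e. 27.9 m.u.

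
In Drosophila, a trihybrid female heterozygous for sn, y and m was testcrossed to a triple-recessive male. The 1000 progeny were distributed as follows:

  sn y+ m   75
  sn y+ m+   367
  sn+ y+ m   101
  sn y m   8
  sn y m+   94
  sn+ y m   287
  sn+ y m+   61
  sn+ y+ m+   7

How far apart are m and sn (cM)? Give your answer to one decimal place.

15.1 cM

The two most frequent reciprocal classes, sn+ y m and sn y+ m+, are the parental types, so the F1 was sn+ y m / sn y+ m+.
The two rarest classes, sn y m and sn+ y+ m+, are the double crossovers. Comparing them with the parentals, only the sn allele has switched, so sn is the middle locus and the order is m – sn – y.
Crossovers in the m–sn interval produce the single-crossover classes sn+ y m+ and sn y+ m (61 + 75 = 136) plus the double crossovers (15).
RF(m–sn) = (136 + 15) / 1000 = 151/1000 = 0.1510 → 15.1 cM.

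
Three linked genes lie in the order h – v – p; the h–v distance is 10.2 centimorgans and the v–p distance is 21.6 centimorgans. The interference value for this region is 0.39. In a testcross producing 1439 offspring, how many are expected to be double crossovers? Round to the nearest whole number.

19

Map distances give recombination frequencies of 0.102 and 0.216 for the two intervals.
With interference 0.39 (so coincidence = 0.61), expected double-crossover frequency = 0.102 × 0.216 × 0.61 = 0.01344.
Expected number = 0.01344 × 1439 = 19.34 ≈ 19.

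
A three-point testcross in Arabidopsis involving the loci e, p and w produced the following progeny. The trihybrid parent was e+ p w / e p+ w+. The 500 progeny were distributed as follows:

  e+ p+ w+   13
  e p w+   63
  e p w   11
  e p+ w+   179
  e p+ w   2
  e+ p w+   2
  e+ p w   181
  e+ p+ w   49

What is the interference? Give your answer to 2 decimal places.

0.38

The two rarest classes, e+ p w+ and e p+ w, are the double crossovers. Comparing them with the parentals, only the w allele has switched, so w is the middle locus and the order is p – w – e.
p–w: (112 + 4)/500 = 0.2320; w–e: (24 + 4)/500 = 0.0560.
Expected DCO frequency = 0.2320 × 0.0560 ≈ 0.01299; observed = 4/500 ≈ 0.00800.
Coefficient of coincidence = 0.00800/0.01299 ≈ 0.62; interference = 1 − 0.62 = 0.38.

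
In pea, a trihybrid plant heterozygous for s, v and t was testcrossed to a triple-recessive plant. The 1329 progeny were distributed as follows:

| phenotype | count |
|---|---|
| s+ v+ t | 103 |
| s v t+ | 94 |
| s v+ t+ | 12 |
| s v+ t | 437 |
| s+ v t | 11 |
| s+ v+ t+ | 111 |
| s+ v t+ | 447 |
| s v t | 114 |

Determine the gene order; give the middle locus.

The two most frequent reciprocal classes, s+ v t+ and s v+ t, are the parental types, so the F1 was s+ v t+ / s v+ t.
The two rarest classes, s+ v t and s v+ t+, are the double crossovers. Comparing them with the parentals, only the t allele has switched, so t is the middle locus and the order is s – t – v.

t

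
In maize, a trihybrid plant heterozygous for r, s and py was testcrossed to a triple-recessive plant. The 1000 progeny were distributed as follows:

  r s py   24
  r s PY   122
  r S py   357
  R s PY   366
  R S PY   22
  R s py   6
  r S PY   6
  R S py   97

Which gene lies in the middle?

py

The two most frequent reciprocal classes, r S py and R s PY, are the parental types, so the F1 was r S py / R s PY.
The two rarest classes, r S PY and R s py, are the double crossovers. Comparing them with the parentals, only the py allele has switched, so py is the middle locus and the order is s – py – r.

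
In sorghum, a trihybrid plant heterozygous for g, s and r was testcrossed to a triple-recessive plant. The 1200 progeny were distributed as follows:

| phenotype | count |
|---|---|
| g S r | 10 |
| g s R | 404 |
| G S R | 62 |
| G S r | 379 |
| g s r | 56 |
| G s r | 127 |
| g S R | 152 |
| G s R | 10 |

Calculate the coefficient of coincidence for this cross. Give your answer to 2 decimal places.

The two most frequent reciprocal classes, g s R and G S r, are the parental types, so the F1 was g s R / G S r.
The two rarest classes, G s R and g S r, are the double crossovers. Comparing them with the parentals, only the g allele has switched, so g is the middle locus and the order is s – g – r.
s–g: (279 + 20)/1200 = 0.2492; g–r: (118 + 20)/1200 = 0.1150.
Expected DCO frequency = 0.2492 × 0.1150 ≈ 0.02866; observed = 20/1200 ≈ 0.01667.
Coefficient of coincidence = 0.01667/0.02866 ≈ 0.58.

0.58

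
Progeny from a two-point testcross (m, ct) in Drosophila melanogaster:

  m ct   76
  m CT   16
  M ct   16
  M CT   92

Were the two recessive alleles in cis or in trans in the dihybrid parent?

The two most frequent classes are M CT (92) and m ct (76); these are the parental (non-recombinant) types.
So the F1 carried M CT on one chromosome and m ct on the other — the recessive alleles are on the same chromosome (cis / coupling).

cis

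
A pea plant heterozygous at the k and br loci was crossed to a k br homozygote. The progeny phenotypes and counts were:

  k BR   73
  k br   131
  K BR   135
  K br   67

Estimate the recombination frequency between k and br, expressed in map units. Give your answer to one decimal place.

34.5 map units

The two most frequent classes, K BR (135) and k br (131), are the parental types, so the F1 was K BR / k br.
The recombinant classes are K br and k BR: 67 + 73 = 140.
Recombination frequency = 140/406 = 0.3448 ≈ 34.5%, i.e. 34.5 map units.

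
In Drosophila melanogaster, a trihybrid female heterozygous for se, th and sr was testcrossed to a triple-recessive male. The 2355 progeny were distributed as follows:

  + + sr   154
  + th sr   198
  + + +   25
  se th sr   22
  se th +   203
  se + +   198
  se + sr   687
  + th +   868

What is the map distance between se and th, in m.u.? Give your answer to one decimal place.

The two most frequent reciprocal classes, se + sr and + th +, are the parental types, so the F1 was se + sr / + th +.
The two rarest classes, se th sr and + + +, are the double crossovers. Comparing them with the parentals, only the th allele has switched, so th is the middle locus and the order is sr – th – se.
Crossovers in the th–se interval produce the single-crossover classes + + sr and se th + (154 + 203 = 357) plus the double crossovers (47).
RF(th–se) = (357 + 47) / 2355 = 404/2355 = 0.1715 → 17.2 m.u.

17.2 m.u.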